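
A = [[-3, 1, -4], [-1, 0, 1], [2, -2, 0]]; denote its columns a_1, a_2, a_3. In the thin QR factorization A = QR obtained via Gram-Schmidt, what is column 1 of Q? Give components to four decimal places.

q_1 = (-0.8018, -0.2673, 0.5345)

q_1 = a_1/‖a_1‖ = (-3, -1, 2)/3.7417 = (-0.8018, -0.2673, 0.5345).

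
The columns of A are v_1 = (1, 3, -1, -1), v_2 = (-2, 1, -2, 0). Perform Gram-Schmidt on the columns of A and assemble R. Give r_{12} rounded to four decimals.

e_1 = v_1/‖v_1‖ = (1, 3, -1, -1)/3.4641 = (0.2887, 0.8660, -0.2887, -0.2887).
r_{12} = e_1·v_2 = 0.8660.

r_{12} = 0.8660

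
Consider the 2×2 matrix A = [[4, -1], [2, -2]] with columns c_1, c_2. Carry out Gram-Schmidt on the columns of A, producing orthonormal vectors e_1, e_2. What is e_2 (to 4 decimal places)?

c_1 = (4, 2); ‖c_1‖ = 4.4721, so e_1 = (0.8944, 0.4472).
e_1·c_2 = 0.8944·(-1) + 0.4472·(-2) = -1.7889.
u_2 = c_2 + 1.7889·e_1 = (0.6000, -1.2000).
‖u_2‖ = 1.3416, so e_2 = (0.4472, -0.8944).

e_2 = (0.4472, -0.8944)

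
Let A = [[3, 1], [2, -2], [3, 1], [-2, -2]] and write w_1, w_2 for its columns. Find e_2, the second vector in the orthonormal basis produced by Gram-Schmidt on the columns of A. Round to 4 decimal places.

w_1 = (3, 2, 3, -2); ‖w_1‖ = 5.0990, so e_1 = (0.5883, 0.3922, 0.5883, -0.3922).
e_1·w_2 = 0.5883·1 + 0.3922·(-2) + 0.5883·1 + (-0.3922)·(-2) = 1.1767.
u_2 = w_2 − 1.1767·e_1 = (0.3077, -2.4615, 0.3077, -1.5385).
‖u_2‖ = 2.9352, so e_2 = (0.1048, -0.8386, 0.1048, -0.5241).

e_2 = (0.1048, -0.8386, 0.1048, -0.5241)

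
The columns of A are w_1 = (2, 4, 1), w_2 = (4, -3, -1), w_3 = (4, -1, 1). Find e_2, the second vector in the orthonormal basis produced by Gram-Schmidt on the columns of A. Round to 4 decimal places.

w_1 = (2, 4, 1); ‖w_1‖ = 4.5826, so e_1 = (0.4364, 0.8729, 0.2182).
e_1·w_2 = 0.4364·4 + 0.8729·(-3) + 0.2182·(-1) = -1.0911.
u_2 = w_2 + 1.0911·e_1 = (4.4762, -2.0476, -0.7619).
‖u_2‖ = 4.9809, so e_2 = (0.8987, -0.4111, -0.1530).

e_2 = (0.8987, -0.4111, -0.1530)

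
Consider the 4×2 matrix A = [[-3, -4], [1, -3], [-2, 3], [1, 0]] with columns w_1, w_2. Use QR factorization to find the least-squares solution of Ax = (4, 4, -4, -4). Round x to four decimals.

x = (-0.0319, -1.1737)

w_1 = (-3, 1, -2, 1); ‖w_1‖ = 3.8730, so q_1 = (-0.7746, 0.2582, -0.5164, 0.2582).
q_1·w_2 = (-0.7746)·(-4) + 0.2582·(-3) + (-0.5164)·3 + 0.2582·0 = 0.7746.
u_2 = w_2 − 0.7746·q_1 = (-3.4000, -3.2000, 3.4000, -0.2000).
‖u_2‖ = 5.7793, so q_2 = (-0.5883, -0.5537, 0.5883, -0.0346).
Qᵀb = (-1.0328, -6.7829).
Back-substitute: x_2 = -6.7829/5.7793 = -1.1737.
x_1 = (-1.0328 − 0.7746·(-1.1737))/3.8730 = -0.0319.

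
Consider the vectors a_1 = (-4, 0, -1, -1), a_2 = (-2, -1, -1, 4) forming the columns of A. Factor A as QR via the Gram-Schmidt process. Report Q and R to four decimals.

Q = [[-0.9428, -0.1958], [0.0000, -0.2203], [-0.2357, -0.1591], [-0.2357, 0.9423]], R = [[4.2426, 1.1785], [0.0000, 4.5399]]

a_1 = (-4, 0, -1, -1); ‖a_1‖ = 4.2426, so e_1 = (-0.9428, 0.0000, -0.2357, -0.2357).
e_1·a_2 = (-0.9428)·(-2) + 0.0000·(-1) + (-0.2357)·(-1) + (-0.2357)·4 = 1.1785.
u_2 = a_2 − 1.1785·e_1 = (-0.8889, -1.0000, -0.7222, 4.2778).
‖u_2‖ = 4.5399, so e_2 = (-0.1958, -0.2203, -0.1591, 0.9423).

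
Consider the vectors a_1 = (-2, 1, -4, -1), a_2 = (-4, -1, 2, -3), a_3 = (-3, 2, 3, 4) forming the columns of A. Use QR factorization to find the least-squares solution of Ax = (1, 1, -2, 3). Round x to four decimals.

x = (0.3409, -0.6591, 0.2727)

e_1 = a_1/‖a_1‖ = (-2, 1, -4, -1)/4.6904 = (-0.4264, 0.2132, -0.8528, -0.2132).
r_{12} = e_1·a_2 = 0.4264.
u_2 = a_2 − 0.4264·e_1 = (-3.8182, -1.0909, 2.3636, -2.9091).
‖u_2‖ = 5.4606, so e_2 = (-0.6992, -0.1998, 0.4329, -0.5327).
r_{13} = e_1·a_3 = -1.7056; r_{23} = e_2·a_3 = 0.8657.
u_3 = a_3 + 1.7056·e_1 − 0.8657·e_2 = (-3.1220, 2.5366, 1.1707, 4.0976).
‖u_3‖ = 5.8602, so e_3 = (-0.5327, 0.4329, 0.1998, 0.6992).
Qᵀb = (0.8528, -3.3629, 1.5982).
Back-substitute: x_3 = 1.5982/5.8602 = 0.2727.
x_2 = (-3.3629 − 0.8657·0.2727)/5.4606 = -0.6591.
x_1 = (0.8528 − 0.4264·(-0.6591) + 1.7056·0.2727)/4.6904 = 0.3409.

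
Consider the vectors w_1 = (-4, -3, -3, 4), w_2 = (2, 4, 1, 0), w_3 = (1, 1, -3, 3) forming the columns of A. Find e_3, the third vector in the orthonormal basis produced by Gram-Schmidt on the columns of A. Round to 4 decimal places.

e_3 = (0.7199, -0.1945, -0.6618, 0.0777)

w_1 = (-4, -3, -3, 4); ‖w_1‖ = 7.0711, so e_1 = (-0.5657, -0.4243, -0.4243, 0.5657).
e_1·w_2 = (-0.5657)·2 + (-0.4243)·4 + (-0.4243)·1 + 0.5657·0 = -3.2527.
u_2 = w_2 + 3.2527·e_1 = (0.1600, 2.6200, -0.3800, 1.8400).
‖u_2‖ = 3.2280, so e_2 = (0.0496, 0.8116, -0.1177, 0.5700).
e_1·w_3 = (-0.5657)·1 + (-0.4243)·1 + (-0.4243)·(-3) + 0.5657·3 = 1.9799; e_2·w_3 = 0.0496·1 + 0.8116·1 + (-0.1177)·(-3) + 0.5700·3 = 2.9244.
u_3 = w_3 − 1.9799·e_1 − 2.9244·e_2 = (1.9750, -0.5336, -1.8157, 0.2131).
‖u_3‖ = 2.7437, so e_3 = (0.7199, -0.1945, -0.6618, 0.0777).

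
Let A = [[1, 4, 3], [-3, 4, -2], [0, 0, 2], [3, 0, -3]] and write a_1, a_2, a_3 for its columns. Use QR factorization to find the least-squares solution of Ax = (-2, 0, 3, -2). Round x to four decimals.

q_1 = a_1/‖a_1‖ = (1, -3, 0, 3)/4.3589 = (0.2294, -0.6882, 0.0000, 0.6882).
r_{12} = q_1·a_2 = -1.8353.
u_2 = a_2 + 1.8353·q_1 = (4.4211, 2.7368, 0.0000, 1.2632).
‖u_2‖ = 5.3508, so q_2 = (0.8262, 0.5115, 0.0000, 0.2361).
r_{13} = q_1·a_3 = 0.0000; r_{23} = q_2·a_3 = 0.7475.
u_3 = a_3 + 0.0000·q_1 − 0.7475·q_2 = (2.3824, -2.3824, 2.0000, -3.1765).
‖u_3‖ = 5.0439, so q_3 = (0.4723, -0.4723, 0.3965, -0.6298).
Qᵀb = (-1.8353, -2.1246, 1.5044).
Back-substitute: x_3 = 1.5044/5.0439 = 0.2983.
x_2 = (-2.1246 − 0.7475·0.2983)/5.3508 = -0.4387.
x_1 = (-1.8353 + 1.8353·(-0.4387) + 0.0000·0.2983)/4.3589 = -0.6058.

x = (-0.6058, -0.4387, 0.2983)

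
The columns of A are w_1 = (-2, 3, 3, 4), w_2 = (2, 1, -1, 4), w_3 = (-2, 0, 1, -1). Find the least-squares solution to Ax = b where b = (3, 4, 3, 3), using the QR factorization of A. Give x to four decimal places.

w_1 = (-2, 3, 3, 4); ‖w_1‖ = 6.1644, so e_1 = (-0.3244, 0.4867, 0.4867, 0.6489).
e_1·w_2 = (-0.3244)·2 + 0.4867·1 + 0.4867·(-1) + 0.6489·4 = 1.9467.
u_2 = w_2 − 1.9467·e_1 = (2.6316, 0.0526, -1.9474, 2.7368).
‖u_2‖ = 4.2674, so e_2 = (0.6167, 0.0123, -0.4563, 0.6413).
e_1·w_3 = (-0.3244)·(-2) + 0.4867·0 + 0.4867·1 + 0.6489·(-1) = 0.4867; e_2·w_3 = 0.6167·(-2) + 0.0123·0 + (-0.4563)·1 + 0.6413·(-1) = -2.3310.
u_3 = w_3 − 0.4867·e_1 + 2.3310·e_2 = (-0.4046, -0.2081, -0.3006, 0.1792).
‖u_3‖ = 0.5740, so e_3 = (-0.7049, -0.3625, -0.5237, 0.3122).
Qᵀb = (4.3800, 2.4544, -4.1993).
Back-substitute: x_3 = -4.1993/0.5740 = -7.3158.
x_2 = (2.4544 + 2.3310·(-7.3158))/4.2674 = -3.4211.
x_1 = (4.3800 − 1.9467·(-3.4211) − 0.4867·(-7.3158))/6.1644 = 2.3684.

x = (2.3684, -3.4211, -7.3158)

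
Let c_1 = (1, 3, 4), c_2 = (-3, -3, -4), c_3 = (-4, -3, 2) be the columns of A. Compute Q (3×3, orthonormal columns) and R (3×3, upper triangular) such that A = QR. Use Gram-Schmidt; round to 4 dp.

c_1 = (1, 3, 4); ‖c_1‖ = 5.0990, so q_1 = (0.1961, 0.5883, 0.7845).
q_1·c_2 = 0.1961·(-3) + 0.5883·(-3) + 0.7845·(-4) = -5.4913.
u_2 = c_2 + 5.4913·q_1 = (-1.9231, 0.2308, 0.3077).
‖u_2‖ = 1.9612, so q_2 = (-0.9806, 0.1177, 0.1569).
q_1·c_3 = 0.1961·(-4) + 0.5883·(-3) + 0.7845·2 = -0.9806; q_2·c_3 = (-0.9806)·(-4) + 0.1177·(-3) + 0.1569·2 = 3.8831.
u_3 = c_3 + 0.9806·q_1 − 3.8831·q_2 = (0.0000, -2.8800, 2.1600).
‖u_3‖ = 3.6000, so q_3 = (0.0000, -0.8000, 0.6000).

Q = [[0.1961, -0.9806, 0.0000], [0.5883, 0.1177, -0.8000], [0.7845, 0.1569, 0.6000]], R = [[5.0990, -5.4913, -0.9806], [0.0000, 1.9612, 3.8831], [0.0000, 0.0000, 3.6000]]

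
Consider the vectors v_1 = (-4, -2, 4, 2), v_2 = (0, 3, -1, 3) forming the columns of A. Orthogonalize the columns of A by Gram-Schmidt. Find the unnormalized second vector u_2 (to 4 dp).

v_1 = (-4, -2, 4, 2); ‖v_1‖ = 6.3246, so e_1 = (-0.6325, -0.3162, 0.6325, 0.3162).
e_1·v_2 = (-0.6325)·0 + (-0.3162)·3 + 0.6325·(-1) + 0.3162·3 = -0.6325.
u_2 = v_2 + 0.6325·e_1 = (-0.4000, 2.8000, -0.6000, 3.2000).

u_2 = (-0.4000, 2.8000, -0.6000, 3.2000)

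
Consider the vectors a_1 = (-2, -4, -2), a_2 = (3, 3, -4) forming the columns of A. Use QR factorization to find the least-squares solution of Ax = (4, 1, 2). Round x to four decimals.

x = (-0.6620, 0.0112)

a_1 = (-2, -4, -2); ‖a_1‖ = 4.8990, so e_1 = (-0.4082, -0.8165, -0.4082).
e_1·a_2 = (-0.4082)·3 + (-0.8165)·3 + (-0.4082)·(-4) = -2.0412.
u_2 = a_2 + 2.0412·e_1 = (2.1667, 1.3333, -4.8333).
‖u_2‖ = 5.4620, so e_2 = (0.3967, 0.2441, -0.8849).
Qᵀb = (-3.2660, 0.0610).
Back-substitute: x_2 = 0.0610/5.4620 = 0.0112.
x_1 = (-3.2660 + 2.0412·0.0112)/4.8990 = -0.6620.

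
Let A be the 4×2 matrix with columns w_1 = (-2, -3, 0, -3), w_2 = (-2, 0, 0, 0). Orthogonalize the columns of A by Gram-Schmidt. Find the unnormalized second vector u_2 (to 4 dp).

u_2 = (-1.6364, 0.5455, 0.0000, 0.5455)

w_1 = (-2, -3, 0, -3); ‖w_1‖ = 4.6904, so e_1 = (-0.4264, -0.6396, 0.0000, -0.6396).
e_1·w_2 = (-0.4264)·(-2) + (-0.6396)·0 + 0.0000·0 + (-0.6396)·0 = 0.8528.
u_2 = w_2 − 0.8528·e_1 = (-1.6364, 0.5455, 0.0000, 0.5455).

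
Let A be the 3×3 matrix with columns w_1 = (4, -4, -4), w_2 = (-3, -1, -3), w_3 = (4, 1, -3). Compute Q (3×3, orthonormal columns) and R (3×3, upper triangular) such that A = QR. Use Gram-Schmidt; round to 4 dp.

w_1 = (4, -4, -4); ‖w_1‖ = 6.9282, so q_1 = (0.5774, -0.5774, -0.5774).
q_1·w_2 = 0.5774·(-3) + (-0.5774)·(-1) + (-0.5774)·(-3) = 0.5774.
u_2 = w_2 − 0.5774·q_1 = (-3.3333, -0.6667, -2.6667).
‖u_2‖ = 4.3205, so q_2 = (-0.7715, -0.1543, -0.6172).
q_1·w_3 = 0.5774·4 + (-0.5774)·1 + (-0.5774)·(-3) = 3.4641; q_2·w_3 = (-0.7715)·4 + (-0.1543)·1 + (-0.6172)·(-3) = -1.3887.
u_3 = w_3 − 3.4641·q_1 + 1.3887·q_2 = (0.9286, 2.7857, -1.8571).
‖u_3‖ = 3.4744, so q_3 = (0.2673, 0.8018, -0.5345).

Q = [[0.5774, -0.7715, 0.2673], [-0.5774, -0.1543, 0.8018], [-0.5774, -0.6172, -0.5345]], R = [[6.9282, 0.5774, 3.4641], [0.0000, 4.3205, -1.3887], [0.0000, 0.0000, 3.4744]]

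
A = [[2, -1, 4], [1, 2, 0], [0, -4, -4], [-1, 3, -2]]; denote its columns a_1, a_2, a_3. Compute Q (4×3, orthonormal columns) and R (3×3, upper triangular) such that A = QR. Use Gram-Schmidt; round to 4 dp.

Q = [[0.8165, 0.0000, 0.1716], [0.4082, 0.4683, -0.6775], [0.0000, -0.7493, -0.6323], [-0.4082, 0.4683, -0.3342]], R = [[2.4495, -1.2247, 4.0825], [0.0000, 5.3385, 2.0605], [0.0000, 0.0000, 3.8843]]

q_1 = a_1/‖a_1‖ = (2, 1, 0, -1)/2.4495 = (0.8165, 0.4082, 0.0000, -0.4082).
r_{12} = q_1·a_2 = -1.2247.
u_2 = a_2 + 1.2247·q_1 = (0.0000, 2.5000, -4.0000, 2.5000).
‖u_2‖ = 5.3385, so q_2 = (0.0000, 0.4683, -0.7493, 0.4683).
r_{13} = q_1·a_3 = 4.0825; r_{23} = q_2·a_3 = 2.0605.
u_3 = a_3 − 4.0825·q_1 − 2.0605·q_2 = (0.6667, -2.6316, -2.4561, -1.2982).
‖u_3‖ = 3.8843, so q_3 = (0.1716, -0.6775, -0.6323, -0.3342).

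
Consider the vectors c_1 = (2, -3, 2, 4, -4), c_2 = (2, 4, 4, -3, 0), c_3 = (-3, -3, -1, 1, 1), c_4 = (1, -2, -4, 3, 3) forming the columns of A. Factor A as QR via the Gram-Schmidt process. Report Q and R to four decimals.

Q = [[0.2857, 0.3839, -0.6223, 0.4489], [-0.4286, 0.5035, -0.4017, -0.1236], [0.2857, 0.6923, 0.6326, 0.1799], [0.5714, -0.3115, -0.1069, 0.3744], [-0.5714, -0.1510, 0.1995, 0.7815]], R = [[7.0000, -1.7143, 0.1429, 0.0000], [0.0000, 6.4855, -3.8170, -4.7799], [0.0000, 0.0000, 2.5318, -2.0717], [0.0000, 0.0000, 0.0000, 3.4439]]

q_1 = c_1/‖c_1‖ = (2, -3, 2, 4, -4)/7.0000 = (0.2857, -0.4286, 0.2857, 0.5714, -0.5714).
r_{12} = q_1·c_2 = -1.7143.
u_2 = c_2 + 1.7143·q_1 = (2.4898, 3.2653, 4.4898, -2.0204, -0.9796).
‖u_2‖ = 6.4855, so q_2 = (0.3839, 0.5035, 0.6923, -0.3115, -0.1510).
r_{13} = q_1·c_3 = 0.1429; r_{23} = q_2·c_3 = -3.8170.
u_3 = c_3 − 0.1429·q_1 + 3.8170·q_2 = (-1.5754, -1.0170, 1.6016, -0.2707, 0.5051).
‖u_3‖ = 2.5318, so q_3 = (-0.6223, -0.4017, 0.6326, -0.1069, 0.1995).
r_{14} = q_1·c_4 = 0.0000; r_{24} = q_2·c_4 = -4.7799; r_{34} = q_3·c_4 = -2.0717.
u_4 = c_4 + 0.0000·q_1 + 4.7799·q_2 + 2.0717·q_3 = (1.5459, -0.4256, 0.6196, 1.2894, 2.6913).
‖u_4‖ = 3.4439, so q_4 = (0.4489, -0.1236, 0.1799, 0.3744, 0.7815).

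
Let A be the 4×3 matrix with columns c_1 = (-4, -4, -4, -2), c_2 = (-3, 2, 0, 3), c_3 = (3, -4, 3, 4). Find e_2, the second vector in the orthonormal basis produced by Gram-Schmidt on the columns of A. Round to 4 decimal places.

e_2 = (-0.6736, 0.3943, -0.0329, 0.6243)

e_1 = c_1/‖c_1‖ = (-4, -4, -4, -2)/7.2111 = (-0.5547, -0.5547, -0.5547, -0.2774).
r_{12} = e_1·c_2 = -0.2774.
u_2 = c_2 + 0.2774·e_1 = (-3.1538, 1.8462, -0.1538, 2.9231).
‖u_2‖ = 4.6822, so e_2 = (-0.6736, 0.3943, -0.0329, 0.6243).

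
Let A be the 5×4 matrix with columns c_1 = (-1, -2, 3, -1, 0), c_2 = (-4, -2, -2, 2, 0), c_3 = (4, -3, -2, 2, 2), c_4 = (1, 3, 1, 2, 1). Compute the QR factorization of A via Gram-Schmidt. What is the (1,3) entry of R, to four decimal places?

c_1 = (-1, -2, 3, -1, 0); ‖c_1‖ = 3.8730, so q_1 = (-0.2582, -0.5164, 0.7746, -0.2582, 0.0000).
r_{13} = q_1·c_3 = -1.5492.

r_{13} = -1.5492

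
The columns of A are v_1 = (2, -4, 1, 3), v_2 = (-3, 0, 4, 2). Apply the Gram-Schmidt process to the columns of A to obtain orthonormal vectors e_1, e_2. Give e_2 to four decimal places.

e_2 = (-0.6123, 0.1000, 0.7247, 0.2999)

v_1 = (2, -4, 1, 3); ‖v_1‖ = 5.4772, so e_1 = (0.3651, -0.7303, 0.1826, 0.5477).
e_1·v_2 = 0.3651·(-3) + (-0.7303)·0 + 0.1826·4 + 0.5477·2 = 0.7303.
u_2 = v_2 − 0.7303·e_1 = (-3.2667, 0.5333, 3.8667, 1.6000).
‖u_2‖ = 5.3354, so e_2 = (-0.6123, 0.1000, 0.7247, 0.2999).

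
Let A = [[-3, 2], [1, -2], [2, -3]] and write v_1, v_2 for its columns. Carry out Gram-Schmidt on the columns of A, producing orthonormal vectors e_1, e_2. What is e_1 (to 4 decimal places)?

e_1 = (-0.8018, 0.2673, 0.5345)

v_1 = (-3, 1, 2); ‖v_1‖ = 3.7417, so e_1 = (-0.8018, 0.2673, 0.5345).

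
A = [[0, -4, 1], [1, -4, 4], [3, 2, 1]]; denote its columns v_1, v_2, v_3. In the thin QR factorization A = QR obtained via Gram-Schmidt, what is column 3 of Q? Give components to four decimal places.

q_3 = (-0.7420, 0.6360, -0.2120)

q_1 = v_1/‖v_1‖ = (0, 1, 3)/3.1623 = (0.0000, 0.3162, 0.9487).
r_{12} = q_1·v_2 = 0.6325.
u_2 = v_2 − 0.6325·q_1 = (-4.0000, -4.2000, 1.4000).
‖u_2‖ = 5.9666, so q_2 = (-0.6704, -0.7039, 0.2346).
r_{13} = q_1·v_3 = 2.2136; r_{23} = q_2·v_3 = -3.2514.
u_3 = v_3 − 2.2136·q_1 + 3.2514·q_2 = (-1.1798, 1.0112, -0.3371).
‖u_3‖ = 1.5900, so q_3 = (-0.7420, 0.6360, -0.2120).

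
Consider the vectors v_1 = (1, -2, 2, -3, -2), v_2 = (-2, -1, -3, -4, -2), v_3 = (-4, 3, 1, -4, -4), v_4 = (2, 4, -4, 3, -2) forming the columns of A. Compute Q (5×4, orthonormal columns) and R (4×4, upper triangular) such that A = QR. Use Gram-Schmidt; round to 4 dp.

v_1 = (1, -2, 2, -3, -2); ‖v_1‖ = 4.6904, so q_1 = (0.2132, -0.4264, 0.4264, -0.6396, -0.4264).
q_1·v_2 = 0.2132·(-2) + (-0.4264)·(-1) + 0.4264·(-3) + (-0.6396)·(-4) + (-0.4264)·(-2) = 2.1320.
u_2 = v_2 − 2.1320·q_1 = (-2.4545, -0.0909, -3.9091, -2.6364, -1.0909).
‖u_2‖ = 5.4272, so q_2 = (-0.4523, -0.0168, -0.7203, -0.4858, -0.2010).
q_1·v_3 = 0.2132·(-4) + (-0.4264)·3 + 0.4264·1 + (-0.6396)·(-4) + (-0.4264)·(-4) = 2.5584; q_2·v_3 = (-0.4523)·(-4) + (-0.0168)·3 + (-0.7203)·1 + (-0.4858)·(-4) + (-0.2010)·(-4) = 3.7856.
u_3 = v_3 − 2.5584·q_1 − 3.7856·q_2 = (-2.8333, 4.1543, 2.6358, -0.5247, -2.1481).
‖u_3‖ = 6.0929, so q_3 = (-0.4650, 0.6818, 0.4326, -0.0861, -0.3526).
q_1·v_4 = 0.2132·2 + (-0.4264)·4 + 0.4264·(-4) + (-0.6396)·3 + (-0.4264)·(-2) = -4.0508; q_2·v_4 = (-0.4523)·2 + (-0.0168)·4 + (-0.7203)·(-4) + (-0.4858)·3 + (-0.2010)·(-2) = 0.8543; q_3·v_4 = (-0.4650)·2 + 0.6818·4 + 0.4326·(-4) + (-0.0861)·3 + (-0.3526)·(-2) = 0.5137.
u_4 = v_4 + 4.0508·q_1 − 0.8543·q_2 − 0.5137·q_3 = (3.4889, 1.9368, -1.8796, 0.8683, -3.3745).
‖u_4‖ = 5.6211, so q_4 = (0.6207, 0.3446, -0.3344, 0.1545, -0.6003).

Q = [[0.2132, -0.4523, -0.4650, 0.6207], [-0.4264, -0.0168, 0.6818, 0.3446], [0.4264, -0.7203, 0.4326, -0.3344], [-0.6396, -0.4858, -0.0861, 0.1545], [-0.4264, -0.2010, -0.3526, -0.6003]], R = [[4.6904, 2.1320, 2.5584, -4.0508], [0.0000, 5.4272, 3.7856, 0.8543], [0.0000, 0.0000, 6.0929, 0.5137], [0.0000, 0.0000, 0.0000, 5.6211]]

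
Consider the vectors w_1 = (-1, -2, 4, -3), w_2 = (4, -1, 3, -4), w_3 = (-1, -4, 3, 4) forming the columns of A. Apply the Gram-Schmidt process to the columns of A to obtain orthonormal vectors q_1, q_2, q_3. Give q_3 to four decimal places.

q_3 = (0.3155, -0.5564, 0.3236, 0.6973)

w_1 = (-1, -2, 4, -3); ‖w_1‖ = 5.4772, so q_1 = (-0.1826, -0.3651, 0.7303, -0.5477).
q_1·w_2 = (-0.1826)·4 + (-0.3651)·(-1) + 0.7303·3 + (-0.5477)·(-4) = 4.0166.
u_2 = w_2 − 4.0166·q_1 = (4.7333, 0.4667, 0.0667, -1.8000).
‖u_2‖ = 5.0859, so q_2 = (0.9307, 0.0918, 0.0131, -0.3539).
q_1·w_3 = (-0.1826)·(-1) + (-0.3651)·(-4) + 0.7303·3 + (-0.5477)·4 = 1.6432; q_2·w_3 = 0.9307·(-1) + 0.0918·(-4) + 0.0131·3 + (-0.3539)·4 = -2.6740.
u_3 = w_3 − 1.6432·q_1 + 2.6740·q_2 = (1.7887, -3.1546, 1.8351, 3.9536).
‖u_3‖ = 5.6701, so q_3 = (0.3155, -0.5564, 0.3236, 0.6973).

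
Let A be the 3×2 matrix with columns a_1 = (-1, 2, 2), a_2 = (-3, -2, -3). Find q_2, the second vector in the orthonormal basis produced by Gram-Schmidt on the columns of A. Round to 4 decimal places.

a_1 = (-1, 2, 2); ‖a_1‖ = 3.0000, so q_1 = (-0.3333, 0.6667, 0.6667).
q_1·a_2 = (-0.3333)·(-3) + 0.6667·(-2) + 0.6667·(-3) = -2.3333.
u_2 = a_2 + 2.3333·q_1 = (-3.7778, -0.4444, -1.4444).
‖u_2‖ = 4.0689, so q_2 = (-0.9285, -0.1092, -0.3550).

q_2 = (-0.9285, -0.1092, -0.3550)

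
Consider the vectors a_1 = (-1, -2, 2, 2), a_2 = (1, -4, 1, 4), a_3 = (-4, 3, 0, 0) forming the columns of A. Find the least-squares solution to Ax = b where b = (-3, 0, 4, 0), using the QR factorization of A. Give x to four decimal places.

q_1 = a_1/‖a_1‖ = (-1, -2, 2, 2)/3.6056 = (-0.2774, -0.5547, 0.5547, 0.5547).
r_{12} = q_1·a_2 = 4.7150.
u_2 = a_2 − 4.7150·q_1 = (2.3077, -1.3846, -1.6154, 1.3846).
‖u_2‖ = 3.4306, so q_2 = (0.6727, -0.4036, -0.4709, 0.4036).
r_{13} = q_1·a_3 = -0.5547; r_{23} = q_2·a_3 = -3.9015.
u_3 = a_3 + 0.5547·q_1 + 3.9015·q_2 = (-1.5294, 1.1176, -1.5294, 1.8824).
‖u_3‖ = 3.0774, so q_3 = (-0.4970, 0.3632, -0.4970, 0.6117).
Qᵀb = (3.0509, -3.9015, -0.4970).
Back-substitute: x_3 = -0.4970/3.0774 = -0.1615.
x_2 = (-3.9015 + 3.9015·(-0.1615))/3.4306 = -1.3209.
x_1 = (3.0509 − 4.7150·(-1.3209) + 0.5547·(-0.1615))/3.6056 = 2.5487.

x = (2.5487, -1.3209, -0.1615)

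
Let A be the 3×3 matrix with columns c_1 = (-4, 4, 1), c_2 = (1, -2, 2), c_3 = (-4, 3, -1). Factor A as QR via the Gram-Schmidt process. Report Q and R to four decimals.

q_1 = c_1/‖c_1‖ = (-4, 4, 1)/5.7446 = (-0.6963, 0.6963, 0.1741).
r_{12} = q_1·c_2 = -1.7408.
u_2 = c_2 + 1.7408·q_1 = (-0.2121, -0.7879, 2.3030).
‖u_2‖ = 2.4433, so q_2 = (-0.0868, -0.3225, 0.9426).
r_{13} = q_1·c_3 = 4.7001; r_{23} = q_2·c_3 = -1.5627.
u_3 = c_3 − 4.7001·q_1 + 1.5627·q_2 = (-0.8629, -0.7766, -0.3452).
‖u_3‖ = 1.2112, so q_3 = (-0.7125, -0.6412, -0.2850).

Q = [[-0.6963, -0.0868, -0.7125], [0.6963, -0.3225, -0.6412], [0.1741, 0.9426, -0.2850]], R = [[5.7446, -1.7408, 4.7001], [0.0000, 2.4433, -1.5627], [0.0000, 0.0000, 1.2112]]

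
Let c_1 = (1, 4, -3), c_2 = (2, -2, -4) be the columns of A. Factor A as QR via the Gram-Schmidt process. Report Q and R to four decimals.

c_1 = (1, 4, -3); ‖c_1‖ = 5.0990, so e_1 = (0.1961, 0.7845, -0.5883).
e_1·c_2 = 0.1961·2 + 0.7845·(-2) + (-0.5883)·(-4) = 1.1767.
u_2 = c_2 − 1.1767·e_1 = (1.7692, -2.9231, -3.3077).
‖u_2‖ = 4.7556, so e_2 = (0.3720, -0.6147, -0.6955).

Q = [[0.1961, 0.3720], [0.7845, -0.6147], [-0.5883, -0.6955]], R = [[5.0990, 1.1767], [0.0000, 4.7556]]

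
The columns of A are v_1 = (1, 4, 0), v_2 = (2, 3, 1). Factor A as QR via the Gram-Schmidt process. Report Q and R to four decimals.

v_1 = (1, 4, 0); ‖v_1‖ = 4.1231, so q_1 = (0.2425, 0.9701, 0.0000).
q_1·v_2 = 0.2425·2 + 0.9701·3 + 0.0000·1 = 3.3955.
u_2 = v_2 − 3.3955·q_1 = (1.1765, -0.2941, 1.0000).
‖u_2‖ = 1.5718, so q_2 = (0.7485, -0.1871, 0.6362).

Q = [[0.2425, 0.7485], [0.9701, -0.1871], [0.0000, 0.6362]], R = [[4.1231, 3.3955], [0.0000, 1.5718]]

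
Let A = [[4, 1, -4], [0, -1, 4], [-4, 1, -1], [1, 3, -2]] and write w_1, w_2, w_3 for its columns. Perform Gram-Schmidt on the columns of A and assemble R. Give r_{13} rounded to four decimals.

r_{13} = -2.4371

w_1 = (4, 0, -4, 1); ‖w_1‖ = 5.7446, so q_1 = (0.6963, 0.0000, -0.6963, 0.1741).
r_{13} = q_1·w_3 = -2.4371.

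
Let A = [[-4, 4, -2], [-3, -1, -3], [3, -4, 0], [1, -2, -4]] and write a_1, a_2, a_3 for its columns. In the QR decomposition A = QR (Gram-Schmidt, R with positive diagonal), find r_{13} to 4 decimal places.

r_{13} = 2.1974

e_1 = a_1/‖a_1‖ = (-4, -3, 3, 1)/5.9161 = (-0.6761, -0.5071, 0.5071, 0.1690).
r_{13} = e_1·a_3 = 2.1974.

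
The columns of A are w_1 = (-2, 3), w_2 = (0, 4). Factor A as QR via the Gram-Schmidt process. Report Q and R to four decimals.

Q = [[-0.5547, 0.8321], [0.8321, 0.5547]], R = [[3.6056, 3.3282], [0.0000, 2.2188]]

q_1 = w_1/‖w_1‖ = (-2, 3)/3.6056 = (-0.5547, 0.8321).
r_{12} = q_1·w_2 = 3.3282.
u_2 = w_2 − 3.3282·q_1 = (1.8462, 1.2308).
‖u_2‖ = 2.2188, so q_2 = (0.8321, 0.5547).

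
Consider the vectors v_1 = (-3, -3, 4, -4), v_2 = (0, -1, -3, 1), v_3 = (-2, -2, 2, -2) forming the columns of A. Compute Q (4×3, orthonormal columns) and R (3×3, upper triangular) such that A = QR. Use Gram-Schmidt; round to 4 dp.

v_1 = (-3, -3, 4, -4); ‖v_1‖ = 7.0711, so q_1 = (-0.4243, -0.4243, 0.5657, -0.5657).
q_1·v_2 = (-0.4243)·0 + (-0.4243)·(-1) + 0.5657·(-3) + (-0.5657)·1 = -1.8385.
u_2 = v_2 + 1.8385·q_1 = (-0.7800, -1.7800, -1.9600, -0.0400).
‖u_2‖ = 2.7604, so q_2 = (-0.2826, -0.6448, -0.7100, -0.0145).
q_1·v_3 = (-0.4243)·(-2) + (-0.4243)·(-2) + 0.5657·2 + (-0.5657)·(-2) = 3.9598; q_2·v_3 = (-0.2826)·(-2) + (-0.6448)·(-2) + (-0.7100)·2 + (-0.0145)·(-2) = 0.4637.
u_3 = v_3 − 3.9598·q_1 − 0.4637·q_2 = (-0.1890, -0.0210, 0.0892, 0.2467).
‖u_3‖ = 0.3240, so q_3 = (-0.5832, -0.0648, 0.2754, 0.7614).

Q = [[-0.4243, -0.2826, -0.5832], [-0.4243, -0.6448, -0.0648], [0.5657, -0.7100, 0.2754], [-0.5657, -0.0145, 0.7614]], R = [[7.0711, -1.8385, 3.9598], [0.0000, 2.7604, 0.4637], [0.0000, 0.0000, 0.3240]]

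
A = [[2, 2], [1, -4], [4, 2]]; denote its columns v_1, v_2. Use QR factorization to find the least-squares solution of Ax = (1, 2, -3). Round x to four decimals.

x = (-0.2182, -0.4273)

v_1 = (2, 1, 4); ‖v_1‖ = 4.5826, so q_1 = (0.4364, 0.2182, 0.8729).
q_1·v_2 = 0.4364·2 + 0.2182·(-4) + 0.8729·2 = 1.7457.
u_2 = v_2 − 1.7457·q_1 = (1.2381, -4.3810, 0.4762).
‖u_2‖ = 4.5774, so q_2 = (0.2705, -0.9571, 0.1040).
Qᵀb = (-1.7457, -1.9558).
Back-substitute: x_2 = -1.9558/4.5774 = -0.4273.
x_1 = (-1.7457 − 1.7457·(-0.4273))/4.5826 = -0.2182.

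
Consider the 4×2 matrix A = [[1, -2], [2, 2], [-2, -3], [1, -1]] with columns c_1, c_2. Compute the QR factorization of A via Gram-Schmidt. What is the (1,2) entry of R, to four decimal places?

c_1 = (1, 2, -2, 1); ‖c_1‖ = 3.1623, so q_1 = (0.3162, 0.6325, -0.6325, 0.3162).
r_{12} = q_1·c_2 = 2.2136.

r_{12} = 2.2136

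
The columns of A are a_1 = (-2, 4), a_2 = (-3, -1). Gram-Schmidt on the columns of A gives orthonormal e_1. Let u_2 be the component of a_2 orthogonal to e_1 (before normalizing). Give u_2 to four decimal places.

a_1 = (-2, 4); ‖a_1‖ = 4.4721, so e_1 = (-0.4472, 0.8944).
e_1·a_2 = (-0.4472)·(-3) + 0.8944·(-1) = 0.4472.
u_2 = a_2 − 0.4472·e_1 = (-2.8000, -1.4000).

u_2 = (-2.8000, -1.4000)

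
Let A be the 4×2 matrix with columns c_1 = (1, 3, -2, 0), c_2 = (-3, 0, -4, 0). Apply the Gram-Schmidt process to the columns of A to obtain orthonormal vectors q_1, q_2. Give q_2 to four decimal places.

q_1 = c_1/‖c_1‖ = (1, 3, -2, 0)/3.7417 = (0.2673, 0.8018, -0.5345, 0.0000).
r_{12} = q_1·c_2 = 1.3363.
u_2 = c_2 − 1.3363·q_1 = (-3.3571, -1.0714, -3.2857, 0.0000).
‖u_2‖ = 4.8181, so q_2 = (-0.6968, -0.2224, -0.6819, 0.0000).

q_2 = (-0.6968, -0.2224, -0.6819, 0.0000)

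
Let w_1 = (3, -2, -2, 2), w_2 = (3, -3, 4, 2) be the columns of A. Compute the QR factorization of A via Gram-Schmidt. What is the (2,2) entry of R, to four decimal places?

r_{22} = 5.6779

q_1 = w_1/‖w_1‖ = (3, -2, -2, 2)/4.5826 = (0.6547, -0.4364, -0.4364, 0.4364).
r_{12} = q_1·w_2 = 2.4004.
u_2 = w_2 − 2.4004·q_1 = (1.4286, -1.9524, 5.0476, 0.9524).
r_{22} = ‖u_2‖ = 5.6779.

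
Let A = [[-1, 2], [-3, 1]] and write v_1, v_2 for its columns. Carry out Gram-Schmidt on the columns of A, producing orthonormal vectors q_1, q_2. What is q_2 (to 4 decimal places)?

q_2 = (0.9487, -0.3162)

v_1 = (-1, -3); ‖v_1‖ = 3.1623, so q_1 = (-0.3162, -0.9487).
q_1·v_2 = (-0.3162)·2 + (-0.9487)·1 = -1.5811.
u_2 = v_2 + 1.5811·q_1 = (1.5000, -0.5000).
‖u_2‖ = 1.5811, so q_2 = (0.9487, -0.3162).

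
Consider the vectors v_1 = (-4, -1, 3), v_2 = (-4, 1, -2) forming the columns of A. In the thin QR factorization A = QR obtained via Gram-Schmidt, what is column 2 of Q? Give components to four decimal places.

q_2 = (-0.6184, 0.3183, -0.7185)

v_1 = (-4, -1, 3); ‖v_1‖ = 5.0990, so q_1 = (-0.7845, -0.1961, 0.5883).
q_1·v_2 = (-0.7845)·(-4) + (-0.1961)·1 + 0.5883·(-2) = 1.7650.
u_2 = v_2 − 1.7650·q_1 = (-2.6154, 1.3462, -3.0385).
‖u_2‖ = 4.2290, so q_2 = (-0.6184, 0.3183, -0.7185).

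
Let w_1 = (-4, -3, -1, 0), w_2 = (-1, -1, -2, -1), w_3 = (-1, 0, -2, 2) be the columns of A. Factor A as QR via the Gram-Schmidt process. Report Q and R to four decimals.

Q = [[-0.7845, 0.1951, -0.0619], [-0.5883, 0.0195, 0.2512], [-0.1961, -0.8391, -0.5061], [0.0000, -0.5074, 0.8228]], R = [[5.0990, 1.7650, 1.1767], [0.0000, 1.9709, 0.4683], [0.0000, 0.0000, 2.7196]]

q_1 = w_1/‖w_1‖ = (-4, -3, -1, 0)/5.0990 = (-0.7845, -0.5883, -0.1961, 0.0000).
r_{12} = q_1·w_2 = 1.7650.
u_2 = w_2 − 1.7650·q_1 = (0.3846, 0.0385, -1.6538, -1.0000).
‖u_2‖ = 1.9709, so q_2 = (0.1951, 0.0195, -0.8391, -0.5074).
r_{13} = q_1·w_3 = 1.1767; r_{23} = q_2·w_3 = 0.4683.
u_3 = w_3 − 1.1767·q_1 − 0.4683·q_2 = (-0.1683, 0.6832, -1.3762, 2.2376).
‖u_3‖ = 2.7196, so q_3 = (-0.0619, 0.2512, -0.5061, 0.8228).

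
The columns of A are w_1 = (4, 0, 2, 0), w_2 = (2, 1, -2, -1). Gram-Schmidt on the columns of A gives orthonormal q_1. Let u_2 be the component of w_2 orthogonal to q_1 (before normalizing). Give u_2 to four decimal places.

w_1 = (4, 0, 2, 0); ‖w_1‖ = 4.4721, so q_1 = (0.8944, 0.0000, 0.4472, 0.0000).
q_1·w_2 = 0.8944·2 + 0.0000·1 + 0.4472·(-2) + 0.0000·(-1) = 0.8944.
u_2 = w_2 − 0.8944·q_1 = (1.2000, 1.0000, -2.4000, -1.0000).

u_2 = (1.2000, 1.0000, -2.4000, -1.0000)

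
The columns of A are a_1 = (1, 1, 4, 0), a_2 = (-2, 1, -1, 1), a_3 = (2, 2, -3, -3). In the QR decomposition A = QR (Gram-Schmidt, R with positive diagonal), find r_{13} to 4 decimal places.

r_{13} = -1.8856

a_1 = (1, 1, 4, 0); ‖a_1‖ = 4.2426, so e_1 = (0.2357, 0.2357, 0.9428, 0.0000).
r_{13} = e_1·a_3 = -1.8856.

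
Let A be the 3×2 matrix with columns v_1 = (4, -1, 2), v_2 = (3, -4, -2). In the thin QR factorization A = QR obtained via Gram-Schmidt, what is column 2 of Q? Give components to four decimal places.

e_2 = (0.1518, -0.7286, -0.6679)

v_1 = (4, -1, 2); ‖v_1‖ = 4.5826, so e_1 = (0.8729, -0.2182, 0.4364).
e_1·v_2 = 0.8729·3 + (-0.2182)·(-4) + 0.4364·(-2) = 2.6186.
u_2 = v_2 − 2.6186·e_1 = (0.7143, -3.4286, -3.1429).
‖u_2‖ = 4.7056, so e_2 = (0.1518, -0.7286, -0.6679).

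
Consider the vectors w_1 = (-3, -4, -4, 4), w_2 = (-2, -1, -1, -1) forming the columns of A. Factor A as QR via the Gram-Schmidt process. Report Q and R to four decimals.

w_1 = (-3, -4, -4, 4); ‖w_1‖ = 7.5498, so e_1 = (-0.3974, -0.5298, -0.5298, 0.5298).
e_1·w_2 = (-0.3974)·(-2) + (-0.5298)·(-1) + (-0.5298)·(-1) + 0.5298·(-1) = 1.3245.
u_2 = w_2 − 1.3245·e_1 = (-1.4737, -0.2982, -0.2982, -1.7018).
‖u_2‖ = 2.2903, so e_2 = (-0.6434, -0.1302, -0.1302, -0.7430).

Q = [[-0.3974, -0.6434], [-0.5298, -0.1302], [-0.5298, -0.1302], [0.5298, -0.7430]], R = [[7.5498, 1.3245], [0.0000, 2.2903]]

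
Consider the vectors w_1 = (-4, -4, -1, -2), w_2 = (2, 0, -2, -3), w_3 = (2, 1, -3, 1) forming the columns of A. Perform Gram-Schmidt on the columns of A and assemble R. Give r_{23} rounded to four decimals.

r_{23} = 1.6977

w_1 = (-4, -4, -1, -2); ‖w_1‖ = 6.0828, so e_1 = (-0.6576, -0.6576, -0.1644, -0.3288).
e_1·w_2 = (-0.6576)·2 + (-0.6576)·0 + (-0.1644)·(-2) + (-0.3288)·(-3) = 0.0000.
u_2 = w_2 + 0.0000·e_1 = (2.0000, 0.0000, -2.0000, -3.0000).
‖u_2‖ = 4.1231, so e_2 = (0.4851, 0.0000, -0.4851, -0.7276).
r_{23} = e_2·w_3 = 1.6977.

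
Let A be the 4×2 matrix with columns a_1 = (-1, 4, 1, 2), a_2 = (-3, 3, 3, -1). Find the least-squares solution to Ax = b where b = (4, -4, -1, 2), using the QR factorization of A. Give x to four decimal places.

a_1 = (-1, 4, 1, 2); ‖a_1‖ = 4.6904, so q_1 = (-0.2132, 0.8528, 0.2132, 0.4264).
q_1·a_2 = (-0.2132)·(-3) + 0.8528·3 + 0.2132·3 + 0.4264·(-1) = 3.4112.
u_2 = a_2 − 3.4112·q_1 = (-2.2727, 0.0909, 2.2727, -2.4545).
‖u_2‖ = 4.0452, so q_2 = (-0.5618, 0.0225, 0.5618, -0.6068).
Qᵀb = (-3.6244, -4.1126).
Back-substitute: x_2 = -4.1126/4.0452 = -1.0167.
x_1 = (-3.6244 − 3.4112·(-1.0167))/4.6904 = -0.0333.

x = (-0.0333, -1.0167)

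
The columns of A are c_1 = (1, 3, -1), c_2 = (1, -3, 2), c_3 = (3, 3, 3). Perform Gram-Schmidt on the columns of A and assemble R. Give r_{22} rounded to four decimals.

c_1 = (1, 3, -1); ‖c_1‖ = 3.3166, so q_1 = (0.3015, 0.9045, -0.3015).
q_1·c_2 = 0.3015·1 + 0.9045·(-3) + (-0.3015)·2 = -3.0151.
u_2 = c_2 + 3.0151·q_1 = (1.9091, -0.2727, 1.0909).
r_{22} = ‖u_2‖ = 2.2156.

r_{22} = 2.2156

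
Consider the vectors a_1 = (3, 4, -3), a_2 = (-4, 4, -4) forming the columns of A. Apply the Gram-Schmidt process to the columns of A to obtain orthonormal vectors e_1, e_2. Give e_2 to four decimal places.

e_2 = (-0.8507, 0.3329, -0.4068)

a_1 = (3, 4, -3); ‖a_1‖ = 5.8310, so e_1 = (0.5145, 0.6860, -0.5145).
e_1·a_2 = 0.5145·(-4) + 0.6860·4 + (-0.5145)·(-4) = 2.7440.
u_2 = a_2 − 2.7440·e_1 = (-5.4118, 2.1176, -2.5882).
‖u_2‖ = 6.3616, so e_2 = (-0.8507, 0.3329, -0.4068).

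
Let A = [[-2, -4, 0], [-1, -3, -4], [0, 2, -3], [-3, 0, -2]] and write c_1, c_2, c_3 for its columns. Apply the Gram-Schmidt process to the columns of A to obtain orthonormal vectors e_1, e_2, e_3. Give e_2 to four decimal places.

e_1 = c_1/‖c_1‖ = (-2, -1, 0, -3)/3.7417 = (-0.5345, -0.2673, 0.0000, -0.8018).
r_{12} = e_1·c_2 = 2.9399.
u_2 = c_2 − 2.9399·e_1 = (-2.4286, -2.2143, 2.0000, 2.3571).
‖u_2‖ = 4.5119, so e_2 = (-0.5383, -0.4908, 0.4433, 0.5224).

e_2 = (-0.5383, -0.4908, 0.4433, 0.5224)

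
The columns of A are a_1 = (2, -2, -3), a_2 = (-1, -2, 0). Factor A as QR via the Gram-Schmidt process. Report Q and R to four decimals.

q_1 = a_1/‖a_1‖ = (2, -2, -3)/4.1231 = (0.4851, -0.4851, -0.7276).
r_{12} = q_1·a_2 = 0.4851.
u_2 = a_2 − 0.4851·q_1 = (-1.2353, -1.7647, 0.3529).
‖u_2‖ = 2.1828, so q_2 = (-0.5659, -0.8085, 0.1617).

Q = [[0.4851, -0.5659], [-0.4851, -0.8085], [-0.7276, 0.1617]], R = [[4.1231, 0.4851], [0.0000, 2.1828]]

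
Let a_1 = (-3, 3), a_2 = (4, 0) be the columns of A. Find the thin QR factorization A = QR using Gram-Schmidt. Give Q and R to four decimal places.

Q = [[-0.7071, 0.7071], [0.7071, 0.7071]], R = [[4.2426, -2.8284], [0.0000, 2.8284]]

q_1 = a_1/‖a_1‖ = (-3, 3)/4.2426 = (-0.7071, 0.7071).
r_{12} = q_1·a_2 = -2.8284.
u_2 = a_2 + 2.8284·q_1 = (2.0000, 2.0000).
‖u_2‖ = 2.8284, so q_2 = (0.7071, 0.7071).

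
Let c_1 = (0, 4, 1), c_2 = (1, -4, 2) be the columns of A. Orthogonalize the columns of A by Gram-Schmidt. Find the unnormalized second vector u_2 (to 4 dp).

e_1 = c_1/‖c_1‖ = (0, 4, 1)/4.1231 = (0.0000, 0.9701, 0.2425).
r_{12} = e_1·c_2 = -3.3955.
u_2 = c_2 + 3.3955·e_1 = (1.0000, -0.7059, 2.8235).

u_2 = (1.0000, -0.7059, 2.8235)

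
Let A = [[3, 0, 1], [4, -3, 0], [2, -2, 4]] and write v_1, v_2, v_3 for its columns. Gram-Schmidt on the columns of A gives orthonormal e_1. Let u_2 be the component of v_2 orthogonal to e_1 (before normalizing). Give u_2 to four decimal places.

v_1 = (3, 4, 2); ‖v_1‖ = 5.3852, so e_1 = (0.5571, 0.7428, 0.3714).
e_1·v_2 = 0.5571·0 + 0.7428·(-3) + 0.3714·(-2) = -2.9711.
u_2 = v_2 + 2.9711·e_1 = (1.6552, -0.7931, -0.8966).

u_2 = (1.6552, -0.7931, -0.8966)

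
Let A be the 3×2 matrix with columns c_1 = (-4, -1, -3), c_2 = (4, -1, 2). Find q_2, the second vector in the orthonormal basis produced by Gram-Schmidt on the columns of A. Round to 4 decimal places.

q_2 = (0.3828, -0.8995, -0.2105)

q_1 = c_1/‖c_1‖ = (-4, -1, -3)/5.0990 = (-0.7845, -0.1961, -0.5883).
r_{12} = q_1·c_2 = -4.1184.
u_2 = c_2 + 4.1184·q_1 = (0.7692, -1.8077, -0.4231).
‖u_2‖ = 2.0096, so q_2 = (0.3828, -0.8995, -0.2105).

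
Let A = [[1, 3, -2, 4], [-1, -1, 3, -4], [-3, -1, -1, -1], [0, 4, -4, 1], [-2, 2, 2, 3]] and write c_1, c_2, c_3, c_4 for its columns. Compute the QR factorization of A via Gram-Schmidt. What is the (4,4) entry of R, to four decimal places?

c_1 = (1, -1, -3, 0, -2); ‖c_1‖ = 3.8730, so q_1 = (0.2582, -0.2582, -0.7746, 0.0000, -0.5164).
q_1·c_2 = 0.2582·3 + (-0.2582)·(-1) + (-0.7746)·(-1) + 0.0000·4 + (-0.5164)·2 = 0.7746.
u_2 = c_2 − 0.7746·q_1 = (2.8000, -0.8000, -0.4000, 4.0000, 2.4000).
‖u_2‖ = 5.5136, so q_2 = (0.5078, -0.1451, -0.0725, 0.7255, 0.4353).
q_1·c_3 = 0.2582·(-2) + (-0.2582)·3 + (-0.7746)·(-1) + 0.0000·(-4) + (-0.5164)·2 = -1.5492; q_2·c_3 = 0.5078·(-2) + (-0.1451)·3 + (-0.0725)·(-1) + 0.7255·(-4) + 0.4353·2 = -3.4097.
u_3 = c_3 + 1.5492·q_1 + 3.4097·q_2 = (0.1316, 2.1053, -2.4474, -1.5263, 2.6842).
‖u_3‖ = 4.4692, so q_3 = (0.0294, 0.4711, -0.5476, -0.3415, 0.6006).
q_1·c_4 = 0.2582·4 + (-0.2582)·(-4) + (-0.7746)·(-1) + 0.0000·1 + (-0.5164)·3 = 1.2910; q_2·c_4 = 0.5078·4 + (-0.1451)·(-4) + (-0.0725)·(-1) + 0.7255·1 + 0.4353·3 = 4.7156; q_3·c_4 = 0.0294·4 + 0.4711·(-4) + (-0.5476)·(-1) + (-0.3415)·1 + 0.6006·3 = 0.2414.
u_4 = c_4 − 1.2910·q_1 − 4.7156·q_2 − 0.2414·q_3 = (1.2648, -3.0962, 0.4743, -2.3386, 1.4690).
r_{44} = ‖u_4‖ = 4.3633.

r_{44} = 4.3633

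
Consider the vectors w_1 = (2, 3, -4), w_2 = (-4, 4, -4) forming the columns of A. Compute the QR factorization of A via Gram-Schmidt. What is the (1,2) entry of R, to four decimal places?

w_1 = (2, 3, -4); ‖w_1‖ = 5.3852, so e_1 = (0.3714, 0.5571, -0.7428).
r_{12} = e_1·w_2 = 3.7139.

r_{12} = 3.7139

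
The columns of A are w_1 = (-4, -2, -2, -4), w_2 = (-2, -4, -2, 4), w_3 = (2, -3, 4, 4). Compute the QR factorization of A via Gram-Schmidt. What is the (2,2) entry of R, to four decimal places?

r_{22} = 6.2929

e_1 = w_1/‖w_1‖ = (-4, -2, -2, -4)/6.3246 = (-0.6325, -0.3162, -0.3162, -0.6325).
r_{12} = e_1·w_2 = 0.6325.
u_2 = w_2 − 0.6325·e_1 = (-1.6000, -3.8000, -1.8000, 4.4000).
r_{22} = ‖u_2‖ = 6.2929.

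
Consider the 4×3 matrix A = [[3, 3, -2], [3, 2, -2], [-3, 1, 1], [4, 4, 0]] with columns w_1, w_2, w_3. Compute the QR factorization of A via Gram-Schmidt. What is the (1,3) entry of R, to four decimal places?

w_1 = (3, 3, -3, 4); ‖w_1‖ = 6.5574, so q_1 = (0.4575, 0.4575, -0.4575, 0.6100).
r_{13} = q_1·w_3 = -2.2875.

r_{13} = -2.2875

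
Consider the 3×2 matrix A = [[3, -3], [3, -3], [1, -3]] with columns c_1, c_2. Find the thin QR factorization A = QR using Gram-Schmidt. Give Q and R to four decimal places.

e_1 = c_1/‖c_1‖ = (3, 3, 1)/4.3589 = (0.6882, 0.6882, 0.2294).
r_{12} = e_1·c_2 = -4.8177.
u_2 = c_2 + 4.8177·e_1 = (0.3158, 0.3158, -1.8947).
‖u_2‖ = 1.9467, so e_2 = (0.1622, 0.1622, -0.9733).

Q = [[0.6882, 0.1622], [0.6882, 0.1622], [0.2294, -0.9733]], R = [[4.3589, -4.8177], [0.0000, 1.9467]]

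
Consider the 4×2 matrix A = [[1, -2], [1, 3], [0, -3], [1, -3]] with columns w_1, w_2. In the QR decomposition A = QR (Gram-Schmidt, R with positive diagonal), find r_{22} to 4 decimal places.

w_1 = (1, 1, 0, 1); ‖w_1‖ = 1.7321, so q_1 = (0.5774, 0.5774, 0.0000, 0.5774).
q_1·w_2 = 0.5774·(-2) + 0.5774·3 + 0.0000·(-3) + 0.5774·(-3) = -1.1547.
u_2 = w_2 + 1.1547·q_1 = (-1.3333, 3.6667, -3.0000, -2.3333).
r_{22} = ‖u_2‖ = 5.4467.

r_{22} = 5.4467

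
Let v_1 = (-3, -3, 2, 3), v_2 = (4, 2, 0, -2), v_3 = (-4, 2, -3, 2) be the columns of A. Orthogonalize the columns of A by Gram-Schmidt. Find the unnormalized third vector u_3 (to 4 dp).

u_3 = (0.0952, 1.9048, -0.1429, 2.0952)

v_1 = (-3, -3, 2, 3); ‖v_1‖ = 5.5678, so e_1 = (-0.5388, -0.5388, 0.3592, 0.5388).
e_1·v_2 = (-0.5388)·4 + (-0.5388)·2 + 0.3592·0 + 0.5388·(-2) = -4.3105.
u_2 = v_2 + 4.3105·e_1 = (1.6774, -0.3226, 1.5484, 0.3226).
‖u_2‖ = 2.3280, so e_2 = (0.7206, -0.1386, 0.6651, 0.1386).
e_1·v_3 = (-0.5388)·(-4) + (-0.5388)·2 + 0.3592·(-3) + 0.5388·2 = 1.0776; e_2·v_3 = 0.7206·(-4) + (-0.1386)·2 + 0.6651·(-3) + 0.1386·2 = -4.8776.
u_3 = v_3 − 1.0776·e_1 + 4.8776·e_2 = (0.0952, 1.9048, -0.1429, 2.0952).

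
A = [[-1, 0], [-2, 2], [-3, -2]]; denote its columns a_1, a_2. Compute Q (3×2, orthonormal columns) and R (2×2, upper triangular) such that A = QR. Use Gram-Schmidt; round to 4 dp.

q_1 = a_1/‖a_1‖ = (-1, -2, -3)/3.7417 = (-0.2673, -0.5345, -0.8018).
r_{12} = q_1·a_2 = 0.5345.
u_2 = a_2 − 0.5345·q_1 = (0.1429, 2.2857, -1.5714).
‖u_2‖ = 2.7775, so q_2 = (0.0514, 0.8230, -0.5658).

Q = [[-0.2673, 0.0514], [-0.5345, 0.8230], [-0.8018, -0.5658]], R = [[3.7417, 0.5345], [0.0000, 2.7775]]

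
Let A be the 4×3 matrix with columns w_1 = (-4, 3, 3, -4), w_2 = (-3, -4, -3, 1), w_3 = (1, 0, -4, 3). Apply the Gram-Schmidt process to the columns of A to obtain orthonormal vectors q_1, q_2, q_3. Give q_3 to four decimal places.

q_3 = (-0.2054, 0.6968, -0.6413, 0.2470)

w_1 = (-4, 3, 3, -4); ‖w_1‖ = 7.0711, so q_1 = (-0.5657, 0.4243, 0.4243, -0.5657).
q_1·w_2 = (-0.5657)·(-3) + 0.4243·(-4) + 0.4243·(-3) + (-0.5657)·1 = -1.8385.
u_2 = w_2 + 1.8385·q_1 = (-4.0400, -3.2200, -2.2200, -0.0400).
‖u_2‖ = 5.6232, so q_2 = (-0.7185, -0.5726, -0.3948, -0.0071).
q_1·w_3 = (-0.5657)·1 + 0.4243·0 + 0.4243·(-4) + (-0.5657)·3 = -3.9598; q_2·w_3 = (-0.7185)·1 + (-0.5726)·0 + (-0.3948)·(-4) + (-0.0071)·3 = 0.8394.
u_3 = w_3 + 3.9598·q_1 − 0.8394·q_2 = (-0.6369, 2.1607, -1.9886, 0.7660).
‖u_3‖ = 3.1009, so q_3 = (-0.2054, 0.6968, -0.6413, 0.2470).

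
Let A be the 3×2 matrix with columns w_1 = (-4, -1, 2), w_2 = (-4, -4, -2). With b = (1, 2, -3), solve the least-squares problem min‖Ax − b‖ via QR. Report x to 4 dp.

x = (-0.6720, 0.1320)

w_1 = (-4, -1, 2); ‖w_1‖ = 4.5826, so q_1 = (-0.8729, -0.2182, 0.4364).
q_1·w_2 = (-0.8729)·(-4) + (-0.2182)·(-4) + 0.4364·(-2) = 3.4915.
u_2 = w_2 − 3.4915·q_1 = (-0.9524, -3.2381, -3.5238).
‖u_2‖ = 4.8795, so q_2 = (-0.1952, -0.6636, -0.7222).
Qᵀb = (-2.6186, 0.6441).
Back-substitute: x_2 = 0.6441/4.8795 = 0.1320.
x_1 = (-2.6186 − 3.4915·0.1320)/4.5826 = -0.6720.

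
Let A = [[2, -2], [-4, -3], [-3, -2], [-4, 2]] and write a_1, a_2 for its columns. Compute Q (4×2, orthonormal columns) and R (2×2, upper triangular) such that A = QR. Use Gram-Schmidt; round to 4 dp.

Q = [[0.2981, -0.5043], [-0.5963, -0.5488], [-0.4472, -0.3560], [-0.5963, 0.5637]], R = [[6.7082, 0.8944], [0.0000, 4.4944]]

a_1 = (2, -4, -3, -4); ‖a_1‖ = 6.7082, so e_1 = (0.2981, -0.5963, -0.4472, -0.5963).
e_1·a_2 = 0.2981·(-2) + (-0.5963)·(-3) + (-0.4472)·(-2) + (-0.5963)·2 = 0.8944.
u_2 = a_2 − 0.8944·e_1 = (-2.2667, -2.4667, -1.6000, 2.5333).
‖u_2‖ = 4.4944, so e_2 = (-0.5043, -0.5488, -0.3560, 0.5637).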